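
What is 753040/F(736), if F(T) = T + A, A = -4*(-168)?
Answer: 47065/88 ≈ 534.83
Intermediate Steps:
A = 672
F(T) = 672 + T (F(T) = T + 672 = 672 + T)
753040/F(736) = 753040/(672 + 736) = 753040/1408 = 753040*(1/1408) = 47065/88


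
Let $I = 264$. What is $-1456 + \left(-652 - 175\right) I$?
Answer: $-219784$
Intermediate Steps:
$-1456 + \left(-652 - 175\right) I = -1456 + \left(-652 - 175\right) 264 = -1456 - 218328 = -219784$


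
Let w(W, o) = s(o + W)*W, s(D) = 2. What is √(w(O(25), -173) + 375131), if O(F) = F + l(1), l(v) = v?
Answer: 3*√41687 ≈ 612.52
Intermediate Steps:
O(F) = 1 + F (O(F) = F + 1 = 1 + F)
w(W, o) = 2*W
√(w(O(25), -173) + 375131) = √(2*(1 + 25) + 375131) = √(2*26 + 375131) = √(52 + 375131) = √375183 = 3*√41687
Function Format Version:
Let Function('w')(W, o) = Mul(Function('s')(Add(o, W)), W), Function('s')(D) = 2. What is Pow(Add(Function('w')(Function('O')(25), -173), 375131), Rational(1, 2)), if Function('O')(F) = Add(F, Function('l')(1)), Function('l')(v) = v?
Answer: Mul(3, Pow(41687, Rational(1, 2))) ≈ 612.52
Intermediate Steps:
Function('O')(F) = Add(1, F) (Function('O')(F) = Add(F, 1) = Add(1, F))
Function('w')(W, o) = Mul(2, W)
Pow(Add(Function('w')(Function('O')(25), -173), 375131), Rational(1, 2)) = Pow(Add(Mul(2, Add(1, 25)), 375131), Rational(1, 2)) = Pow(Add(Mul(2, 26), 375131), Rational(1, 2)) = Pow(Add(52, 375131), Rational(1, 2)) = Pow(375183, Rational(1, 2)) = Mul(3, Pow(41687, Rational(1, 2)))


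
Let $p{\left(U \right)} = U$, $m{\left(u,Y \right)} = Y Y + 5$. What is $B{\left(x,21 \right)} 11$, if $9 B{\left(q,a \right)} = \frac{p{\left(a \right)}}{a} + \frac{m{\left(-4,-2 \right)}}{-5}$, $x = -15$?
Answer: $- \frac{44}{45} \approx -0.97778$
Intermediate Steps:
$m{\left(u,Y \right)} = 5 + Y^{2}$ ($m{\left(u,Y \right)} = Y^{2} + 5 = 5 + Y^{2}$)
$B{\left(q,a \right)} = - \frac{4}{45}$ ($B{\left(q,a \right)} = \frac{\frac{a}{a} + \frac{5 + \left(-2\right)^{2}}{-5}}{9} = \frac{1 + \left(5 + 4\right) \left(- \frac{1}{5}\right)}{9} = \frac{1 + 9 \left(- \frac{1}{5}\right)}{9} = \frac{1 - \frac{9}{5}}{9} = \frac{1}{9} \left(- \frac{4}{5}\right) = - \frac{4}{45}$)
$B{\left(x,21 \right)} 11 = \left(- \frac{4}{45}\right) 11 = - \frac{44}{45}$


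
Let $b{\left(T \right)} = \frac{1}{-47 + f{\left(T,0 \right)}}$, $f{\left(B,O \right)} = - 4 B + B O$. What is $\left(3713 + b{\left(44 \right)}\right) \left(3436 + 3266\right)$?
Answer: $\frac{5549242596}{223} \approx 2.4884 \cdot 10^{7}$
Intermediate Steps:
$b{\left(T \right)} = \frac{1}{-47 - 4 T}$ ($b{\left(T \right)} = \frac{1}{-47 + T \left(-4 + 0\right)} = \frac{1}{-47 + T \left(-4\right)} = \frac{1}{-47 - 4 T}$)
$\left(3713 + b{\left(44 \right)}\right) \left(3436 + 3266\right) = \left(3713 + \frac{1}{-47 - 176}\right) \left(3436 + 3266\right) = \left(3713 + \frac{1}{-47 - 176}\right) 6702 = \left(3713 + \frac{1}{-223}\right) 6702 = \left(3713 - \frac{1}{223}\right) 6702 = \frac{827998}{223} \cdot 6702 = \frac{5549242596}{223}$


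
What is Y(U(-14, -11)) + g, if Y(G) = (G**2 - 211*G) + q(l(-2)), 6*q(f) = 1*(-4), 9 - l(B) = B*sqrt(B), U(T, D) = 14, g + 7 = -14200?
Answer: -50897/3 ≈ -16966.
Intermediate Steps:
g = -14207 (g = -7 - 14200 = -14207)
l(B) = 9 - B**(3/2) (l(B) = 9 - B*sqrt(B) = 9 - B**(3/2))
q(f) = -2/3 (q(f) = (1*(-4))/6 = (1/6)*(-4) = -2/3)
Y(G) = -2/3 + G**2 - 211*G (Y(G) = (G**2 - 211*G) - 2/3 = -2/3 + G**2 - 211*G)
Y(U(-14, -11)) + g = (-2/3 + 14**2 - 211*14) - 14207 = (-2/3 + 196 - 2954) - 14207 = -8276/3 - 14207 = -50897/3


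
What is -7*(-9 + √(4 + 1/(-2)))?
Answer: 63 - 7*√14/2 ≈ 49.904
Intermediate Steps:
-7*(-9 + √(4 + 1/(-2))) = -7*(-9 + √(4 - ½)) = -7*(-9 + √(7/2)) = -7*(-9 + √14/2) = 63 - 7*√14/2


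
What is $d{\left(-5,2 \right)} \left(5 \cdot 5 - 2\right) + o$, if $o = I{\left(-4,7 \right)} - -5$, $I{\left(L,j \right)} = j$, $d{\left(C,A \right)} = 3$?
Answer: $81$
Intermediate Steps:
$o = 12$ ($o = 7 - -5 = 7 + 5 = 12$)
$d{\left(-5,2 \right)} \left(5 \cdot 5 - 2\right) + o = 3 \left(5 \cdot 5 - 2\right) + 12 = 3 \left(25 - 2\right) + 12 = 3 \cdot 23 + 12 = 69 + 12 = 81$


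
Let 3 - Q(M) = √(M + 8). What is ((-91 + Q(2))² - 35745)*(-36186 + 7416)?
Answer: 805301070 - 5063520*√10 ≈ 7.8929e+8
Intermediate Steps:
Q(M) = 3 - √(8 + M) (Q(M) = 3 - √(M + 8) = 3 - √(8 + M))
((-91 + Q(2))² - 35745)*(-36186 + 7416) = ((-91 + (3 - √(8 + 2)))² - 35745)*(-36186 + 7416) = ((-91 + (3 - √10))² - 35745)*(-28770) = ((-88 - √10)² - 35745)*(-28770) = (-35745 + (-88 - √10)²)*(-28770) = 1028383650 - 28770*(-88 - √10)²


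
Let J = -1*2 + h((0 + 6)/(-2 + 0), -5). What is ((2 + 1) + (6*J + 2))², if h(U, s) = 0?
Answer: 49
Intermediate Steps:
J = -2 (J = -1*2 + 0 = -2 + 0 = -2)
((2 + 1) + (6*J + 2))² = ((2 + 1) + (6*(-2) + 2))² = (3 + (-12 + 2))² = (3 - 10)² = (-7)² = 49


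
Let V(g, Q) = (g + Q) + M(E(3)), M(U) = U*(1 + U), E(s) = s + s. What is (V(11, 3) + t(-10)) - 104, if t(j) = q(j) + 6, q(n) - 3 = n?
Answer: -49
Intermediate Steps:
E(s) = 2*s
q(n) = 3 + n
V(g, Q) = 42 + Q + g (V(g, Q) = (g + Q) + (2*3)*(1 + 2*3) = (Q + g) + 6*(1 + 6) = (Q + g) + 6*7 = (Q + g) + 42 = 42 + Q + g)
t(j) = 9 + j (t(j) = (3 + j) + 6 = 9 + j)
(V(11, 3) + t(-10)) - 104 = ((42 + 3 + 11) + (9 - 10)) - 104 = (56 - 1) - 104 = 55 - 104 = -49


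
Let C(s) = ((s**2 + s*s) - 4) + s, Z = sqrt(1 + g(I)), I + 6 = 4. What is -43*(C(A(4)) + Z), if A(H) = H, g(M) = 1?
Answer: -1376 - 43*sqrt(2) ≈ -1436.8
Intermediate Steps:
I = -2 (I = -6 + 4 = -2)
Z = sqrt(2) (Z = sqrt(1 + 1) = sqrt(2) ≈ 1.4142)
C(s) = -4 + s + 2*s**2 (C(s) = ((s**2 + s**2) - 4) + s = (2*s**2 - 4) + s = (-4 + 2*s**2) + s = -4 + s + 2*s**2)
-43*(C(A(4)) + Z) = -43*((-4 + 4 + 2*4**2) + sqrt(2)) = -43*((-4 + 4 + 2*16) + sqrt(2)) = -43*((-4 + 4 + 32) + sqrt(2)) = -43*(32 + sqrt(2)) = -1376 - 43*sqrt(2)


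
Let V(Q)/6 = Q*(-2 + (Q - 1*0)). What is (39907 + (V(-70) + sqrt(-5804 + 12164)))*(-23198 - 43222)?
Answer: -4659163740 - 132840*sqrt(1590) ≈ -4.6645e+9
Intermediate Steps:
V(Q) = 6*Q*(-2 + Q) (V(Q) = 6*(Q*(-2 + (Q - 1*0))) = 6*(Q*(-2 + (Q + 0))) = 6*(Q*(-2 + Q)) = 6*Q*(-2 + Q))
(39907 + (V(-70) + sqrt(-5804 + 12164)))*(-23198 - 43222) = (39907 + (6*(-70)*(-2 - 70) + sqrt(-5804 + 12164)))*(-23198 - 43222) = (39907 + (6*(-70)*(-72) + sqrt(6360)))*(-66420) = (39907 + (30240 + 2*sqrt(1590)))*(-66420) = (70147 + 2*sqrt(1590))*(-66420) = -4659163740 - 132840*sqrt(1590)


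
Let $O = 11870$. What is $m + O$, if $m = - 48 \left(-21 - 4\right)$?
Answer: $13070$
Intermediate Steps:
$m = 1200$ ($m = \left(-48\right) \left(-25\right) = 1200$)
$m + O = 1200 + 11870 = 13070$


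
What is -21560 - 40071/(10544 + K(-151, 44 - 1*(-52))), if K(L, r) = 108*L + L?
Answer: -127487329/5915 ≈ -21553.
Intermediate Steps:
K(L, r) = 109*L
-21560 - 40071/(10544 + K(-151, 44 - 1*(-52))) = -21560 - 40071/(10544 + 109*(-151)) = -21560 - 40071/(10544 - 16459) = -21560 - 40071/(-5915) = -21560 - 40071*(-1)/5915 = -21560 - 1*(-40071/5915) = -21560 + 40071/5915 = -127487329/5915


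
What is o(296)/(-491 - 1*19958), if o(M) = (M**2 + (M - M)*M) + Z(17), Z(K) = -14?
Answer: -87602/20449 ≈ -4.2839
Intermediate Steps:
o(M) = -14 + M**2 (o(M) = (M**2 + (M - M)*M) - 14 = (M**2 + 0*M) - 14 = (M**2 + 0) - 14 = M**2 - 14 = -14 + M**2)
o(296)/(-491 - 1*19958) = (-14 + 296**2)/(-491 - 1*19958) = (-14 + 87616)/(-491 - 19958) = 87602/(-20449) = 87602*(-1/20449) = -87602/20449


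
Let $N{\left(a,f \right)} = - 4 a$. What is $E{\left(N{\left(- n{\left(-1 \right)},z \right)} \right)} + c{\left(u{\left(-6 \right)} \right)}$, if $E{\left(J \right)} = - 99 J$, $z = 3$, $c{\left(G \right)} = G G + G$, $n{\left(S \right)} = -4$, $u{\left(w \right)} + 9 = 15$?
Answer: $1626$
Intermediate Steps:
$u{\left(w \right)} = 6$ ($u{\left(w \right)} = -9 + 15 = 6$)
$c{\left(G \right)} = G + G^{2}$ ($c{\left(G \right)} = G^{2} + G = G + G^{2}$)
$E{\left(N{\left(- n{\left(-1 \right)},z \right)} \right)} + c{\left(u{\left(-6 \right)} \right)} = - 99 \left(- 4 \left(\left(-1\right) \left(-4\right)\right)\right) + 6 \left(1 + 6\right) = - 99 \left(\left(-4\right) 4\right) + 6 \cdot 7 = \left(-99\right) \left(-16\right) + 42 = 1584 + 42 = 1626$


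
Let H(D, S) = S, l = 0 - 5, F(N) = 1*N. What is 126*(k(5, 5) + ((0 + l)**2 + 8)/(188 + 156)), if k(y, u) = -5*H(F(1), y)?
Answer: -539721/172 ≈ -3137.9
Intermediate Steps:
F(N) = N
l = -5
k(y, u) = -5*y
126*(k(5, 5) + ((0 + l)**2 + 8)/(188 + 156)) = 126*(-5*5 + ((0 - 5)**2 + 8)/(188 + 156)) = 126*(-25 + ((-5)**2 + 8)/344) = 126*(-25 + (25 + 8)*(1/344)) = 126*(-25 + 33*(1/344)) = 126*(-25 + 33/344) = 126*(-8567/344) = -539721/172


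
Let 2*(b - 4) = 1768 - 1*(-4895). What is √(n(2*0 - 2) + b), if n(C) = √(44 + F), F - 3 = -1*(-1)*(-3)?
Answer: √(13342 + 8*√11)/2 ≈ 57.811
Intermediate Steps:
F = 0 (F = 3 - 1*(-1)*(-3) = 3 + 1*(-3) = 3 - 3 = 0)
n(C) = 2*√11 (n(C) = √(44 + 0) = √44 = 2*√11)
b = 6671/2 (b = 4 + (1768 - 1*(-4895))/2 = 4 + (1768 + 4895)/2 = 4 + (½)*6663 = 4 + 6663/2 = 6671/2 ≈ 3335.5)
√(n(2*0 - 2) + b) = √(2*√11 + 6671/2) = √(6671/2 + 2*√11)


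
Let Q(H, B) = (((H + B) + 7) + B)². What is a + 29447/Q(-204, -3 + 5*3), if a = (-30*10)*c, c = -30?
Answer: 269390447/29929 ≈ 9001.0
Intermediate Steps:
a = 9000 (a = -30*10*(-30) = -300*(-30) = 9000)
Q(H, B) = (7 + H + 2*B)² (Q(H, B) = (((B + H) + 7) + B)² = ((7 + B + H) + B)² = (7 + H + 2*B)²)
a + 29447/Q(-204, -3 + 5*3) = 9000 + 29447/((7 - 204 + 2*(-3 + 5*3))²) = 9000 + 29447/((7 - 204 + 2*(-3 + 15))²) = 9000 + 29447/((7 - 204 + 2*12)²) = 9000 + 29447/((7 - 204 + 24)²) = 9000 + 29447/((-173)²) = 9000 + 29447/29929 = 269390447/29929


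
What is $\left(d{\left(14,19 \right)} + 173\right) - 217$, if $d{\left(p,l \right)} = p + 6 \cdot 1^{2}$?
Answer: $-24$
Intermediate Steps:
$d{\left(p,l \right)} = 6 + p$ ($d{\left(p,l \right)} = p + 6 \cdot 1 = p + 6 = 6 + p$)
$\left(d{\left(14,19 \right)} + 173\right) - 217 = \left(\left(6 + 14\right) + 173\right) - 217 = \left(20 + 173\right) - 217 = 193 - 217 = -24$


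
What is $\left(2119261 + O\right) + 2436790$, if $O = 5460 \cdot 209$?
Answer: $5697191$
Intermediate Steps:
$O = 1141140$
$\left(2119261 + O\right) + 2436790 = \left(2119261 + 1141140\right) + 2436790 = 3260401 + 2436790 = 5697191$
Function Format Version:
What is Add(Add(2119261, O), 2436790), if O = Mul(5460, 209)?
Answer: 5697191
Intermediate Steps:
O = 1141140
Add(Add(2119261, O), 2436790) = Add(Add(2119261, 1141140), 2436790) = Add(3260401, 2436790) = 5697191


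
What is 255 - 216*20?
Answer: -4065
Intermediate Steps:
255 - 216*20 = 255 - 4320 = -4065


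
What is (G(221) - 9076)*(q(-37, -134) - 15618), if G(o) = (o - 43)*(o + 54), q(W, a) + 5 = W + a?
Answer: -629769956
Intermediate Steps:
q(W, a) = -5 + W + a (q(W, a) = -5 + (W + a) = -5 + W + a)
G(o) = (-43 + o)*(54 + o)
(G(221) - 9076)*(q(-37, -134) - 15618) = ((-2322 + 221**2 + 11*221) - 9076)*((-5 - 37 - 134) - 15618) = ((-2322 + 48841 + 2431) - 9076)*(-176 - 15618) = (48950 - 9076)*(-15794) = 39874*(-15794) = -629769956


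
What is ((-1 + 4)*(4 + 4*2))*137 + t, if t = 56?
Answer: 4988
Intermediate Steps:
((-1 + 4)*(4 + 4*2))*137 + t = ((-1 + 4)*(4 + 4*2))*137 + 56 = (3*(4 + 8))*137 + 56 = (3*12)*137 + 56 = 36*137 + 56 = 4932 + 56 = 4988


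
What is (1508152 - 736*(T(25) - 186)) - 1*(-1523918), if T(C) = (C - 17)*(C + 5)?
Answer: 2992326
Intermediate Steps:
T(C) = (-17 + C)*(5 + C)
(1508152 - 736*(T(25) - 186)) - 1*(-1523918) = (1508152 - 736*((-85 + 25**2 - 12*25) - 186)) - 1*(-1523918) = (1508152 - 736*((-85 + 625 - 300) - 186)) + 1523918 = (1508152 - 736*(240 - 186)) + 1523918 = (1508152 - 736*54) + 1523918 = (1508152 - 39744) + 1523918 = 1468408 + 1523918 = 2992326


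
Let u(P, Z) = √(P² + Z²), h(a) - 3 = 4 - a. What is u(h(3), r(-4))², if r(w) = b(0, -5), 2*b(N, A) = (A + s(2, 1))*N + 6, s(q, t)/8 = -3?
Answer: 25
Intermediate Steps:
s(q, t) = -24 (s(q, t) = 8*(-3) = -24)
h(a) = 7 - a (h(a) = 3 + (4 - a) = 7 - a)
b(N, A) = 3 + N*(-24 + A)/2 (b(N, A) = ((A - 24)*N + 6)/2 = ((-24 + A)*N + 6)/2 = (N*(-24 + A) + 6)/2 = (6 + N*(-24 + A))/2 = 3 + N*(-24 + A)/2)
r(w) = 3 (r(w) = 3 - 12*0 + (½)*(-5)*0 = 3 + 0 + 0 = 3)
u(h(3), r(-4))² = (√((7 - 1*3)² + 3²))² = (√((7 - 3)² + 9))² = (√(4² + 9))² = (√(16 + 9))² = (√25)² = 5² = 25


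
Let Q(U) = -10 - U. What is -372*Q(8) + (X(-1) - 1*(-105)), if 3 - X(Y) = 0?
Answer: 6804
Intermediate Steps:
X(Y) = 3 (X(Y) = 3 - 1*0 = 3 + 0 = 3)
-372*Q(8) + (X(-1) - 1*(-105)) = -372*(-10 - 1*8) + (3 - 1*(-105)) = -372*(-10 - 8) + (3 + 105) = -372*(-18) + 108 = 6696 + 108 = 6804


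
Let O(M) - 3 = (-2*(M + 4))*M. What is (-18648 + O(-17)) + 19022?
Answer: -65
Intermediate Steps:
O(M) = 3 + M*(-8 - 2*M) (O(M) = 3 + (-2*(M + 4))*M = 3 + (-2*(4 + M))*M = 3 + (-8 - 2*M)*M = 3 + M*(-8 - 2*M))
(-18648 + O(-17)) + 19022 = (-18648 + (3 - 8*(-17) - 2*(-17)²)) + 19022 = (-18648 + (3 + 136 - 2*289)) + 19022 = (-18648 + (3 + 136 - 578)) + 19022 = (-18648 - 439) + 19022 = -19087 + 19022 = -65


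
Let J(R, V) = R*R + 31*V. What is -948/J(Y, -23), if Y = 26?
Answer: 948/37 ≈ 25.622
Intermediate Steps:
J(R, V) = R² + 31*V
-948/J(Y, -23) = -948/(26² + 31*(-23)) = -948/(676 - 713) = -948/(-37) = -948*(-1/37) = 948/37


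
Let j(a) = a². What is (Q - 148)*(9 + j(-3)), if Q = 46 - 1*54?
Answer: -2808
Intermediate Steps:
Q = -8 (Q = 46 - 54 = -8)
(Q - 148)*(9 + j(-3)) = (-8 - 148)*(9 + (-3)²) = -156*(9 + 9) = -156*18 = -2808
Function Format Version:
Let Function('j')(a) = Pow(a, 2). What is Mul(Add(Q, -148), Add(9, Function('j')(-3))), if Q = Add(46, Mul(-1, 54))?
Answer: -2808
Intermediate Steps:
Q = -8 (Q = Add(46, -54) = -8)
Mul(Add(Q, -148), Add(9, Function('j')(-3))) = Mul(Add(-8, -148), Add(9, Pow(-3, 2))) = Mul(-156, Add(9, 9)) = Mul(-156, 18) = -2808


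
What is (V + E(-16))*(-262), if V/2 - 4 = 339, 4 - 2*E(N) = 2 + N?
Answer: -182090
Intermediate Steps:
E(N) = 1 - N/2 (E(N) = 2 - (2 + N)/2 = 2 + (-1 - N/2) = 1 - N/2)
V = 686 (V = 8 + 2*339 = 8 + 678 = 686)
(V + E(-16))*(-262) = (686 + (1 - ½*(-16)))*(-262) = (686 + (1 + 8))*(-262) = (686 + 9)*(-262) = 695*(-262) = -182090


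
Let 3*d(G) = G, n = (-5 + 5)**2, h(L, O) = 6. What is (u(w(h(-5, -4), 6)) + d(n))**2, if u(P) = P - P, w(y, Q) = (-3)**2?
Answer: 0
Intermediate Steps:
w(y, Q) = 9
u(P) = 0
n = 0 (n = 0**2 = 0)
d(G) = G/3
(u(w(h(-5, -4), 6)) + d(n))**2 = (0 + (1/3)*0)**2 = (0 + 0)**2 = 0**2 = 0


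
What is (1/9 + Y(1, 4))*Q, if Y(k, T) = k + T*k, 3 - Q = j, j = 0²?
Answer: 46/3 ≈ 15.333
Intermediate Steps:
j = 0
Q = 3 (Q = 3 - 1*0 = 3 + 0 = 3)
(1/9 + Y(1, 4))*Q = (1/9 + 1*(1 + 4))*3 = (⅑ + 1*5)*3 = (⅑ + 5)*3 = (46/9)*3 = 46/3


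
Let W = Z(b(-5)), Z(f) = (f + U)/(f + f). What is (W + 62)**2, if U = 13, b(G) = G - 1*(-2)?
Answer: 32761/9 ≈ 3640.1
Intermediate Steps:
b(G) = 2 + G (b(G) = G + 2 = 2 + G)
Z(f) = (13 + f)/(2*f) (Z(f) = (f + 13)/(f + f) = (13 + f)/((2*f)) = (13 + f)*(1/(2*f)) = (13 + f)/(2*f))
W = -5/3 (W = (13 + (2 - 5))/(2*(2 - 5)) = (1/2)*(13 - 3)/(-3) = (1/2)*(-1/3)*10 = -5/3 ≈ -1.6667)
(W + 62)**2 = (-5/3 + 62)**2 = (181/3)**2 = 32761/9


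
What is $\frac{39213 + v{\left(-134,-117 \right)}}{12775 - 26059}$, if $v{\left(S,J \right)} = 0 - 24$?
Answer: $- \frac{13063}{4428} \approx -2.9501$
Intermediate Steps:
$v{\left(S,J \right)} = -24$ ($v{\left(S,J \right)} = 0 - 24 = -24$)
$\frac{39213 + v{\left(-134,-117 \right)}}{12775 - 26059} = \frac{39213 - 24}{12775 - 26059} = \frac{39189}{-13284} = 39189 \left(- \frac{1}{13284}\right) = - \frac{13063}{4428}$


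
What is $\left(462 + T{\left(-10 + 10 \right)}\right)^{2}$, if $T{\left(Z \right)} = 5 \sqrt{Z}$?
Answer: $213444$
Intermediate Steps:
$\left(462 + T{\left(-10 + 10 \right)}\right)^{2} = \left(462 + 5 \sqrt{-10 + 10}\right)^{2} = \left(462 + 5 \sqrt{0}\right)^{2} = \left(462 + 5 \cdot 0\right)^{2} = \left(462 + 0\right)^{2} = 462^{2} = 213444$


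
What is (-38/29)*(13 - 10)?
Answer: -114/29 ≈ -3.9310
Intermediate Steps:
(-38/29)*(13 - 10) = ((1/29)*(-38))*3 = -38/29*3 = -114/29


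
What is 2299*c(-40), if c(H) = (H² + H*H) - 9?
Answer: 7336109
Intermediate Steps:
c(H) = -9 + 2*H² (c(H) = (H² + H²) - 9 = 2*H² - 9 = -9 + 2*H²)
2299*c(-40) = 2299*(-9 + 2*(-40)²) = 2299*(-9 + 2*1600) = 2299*(-9 + 3200) = 2299*3191 = 7336109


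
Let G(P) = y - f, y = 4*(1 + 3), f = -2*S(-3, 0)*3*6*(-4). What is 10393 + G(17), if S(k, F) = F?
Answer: 10409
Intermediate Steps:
f = 0 (f = -2*0*3*6*(-4) = -0*6*(-4) = -2*0*(-4) = 0*(-4) = 0)
y = 16 (y = 4*4 = 16)
G(P) = 16 (G(P) = 16 - 1*0 = 16 + 0 = 16)
10393 + G(17) = 10393 + 16 = 10409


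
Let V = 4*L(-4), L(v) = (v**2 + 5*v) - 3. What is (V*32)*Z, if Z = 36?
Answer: -32256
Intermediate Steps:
L(v) = -3 + v**2 + 5*v
V = -28 (V = 4*(-3 + (-4)**2 + 5*(-4)) = 4*(-3 + 16 - 20) = 4*(-7) = -28)
(V*32)*Z = -28*32*36 = -896*36 = -32256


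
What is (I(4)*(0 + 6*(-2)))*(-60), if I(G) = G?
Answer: 2880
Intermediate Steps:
(I(4)*(0 + 6*(-2)))*(-60) = (4*(0 + 6*(-2)))*(-60) = (4*(0 - 12))*(-60) = (4*(-12))*(-60) = -48*(-60) = 2880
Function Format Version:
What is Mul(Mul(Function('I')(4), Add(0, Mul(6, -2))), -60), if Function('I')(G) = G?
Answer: 2880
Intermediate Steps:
Mul(Mul(Function('I')(4), Add(0, Mul(6, -2))), -60) = Mul(Mul(4, Add(0, Mul(6, -2))), -60) = Mul(Mul(4, Add(0, -12)), -60) = Mul(Mul(4, -12), -60) = Mul(-48, -60) = 2880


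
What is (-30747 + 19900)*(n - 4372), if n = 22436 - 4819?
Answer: -143668515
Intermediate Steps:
n = 17617
(-30747 + 19900)*(n - 4372) = (-30747 + 19900)*(17617 - 4372) = -10847*13245 = -143668515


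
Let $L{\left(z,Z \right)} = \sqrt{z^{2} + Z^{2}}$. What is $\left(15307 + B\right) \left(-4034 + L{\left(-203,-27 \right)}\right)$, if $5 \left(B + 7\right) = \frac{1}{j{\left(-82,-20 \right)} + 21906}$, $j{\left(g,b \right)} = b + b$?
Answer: $- \frac{3373934735017}{54665} + \frac{1672749001 \sqrt{41938}}{109330} \approx -5.8587 \cdot 10^{7}$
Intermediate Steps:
$j{\left(g,b \right)} = 2 b$
$B = - \frac{765309}{109330}$ ($B = -7 + \frac{1}{5 \left(2 \left(-20\right) + 21906\right)} = -7 + \frac{1}{5 \left(-40 + 21906\right)} = -7 + \frac{1}{5 \cdot 21866} = -7 + \frac{1}{5} \cdot \frac{1}{21866} = -7 + \frac{1}{109330} = - \frac{765309}{109330} \approx -7.0$)
$L{\left(z,Z \right)} = \sqrt{Z^{2} + z^{2}}$
$\left(15307 + B\right) \left(-4034 + L{\left(-203,-27 \right)}\right) = \left(15307 - \frac{765309}{109330}\right) \left(-4034 + \sqrt{\left(-27\right)^{2} + \left(-203\right)^{2}}\right) = \frac{1672749001 \left(-4034 + \sqrt{729 + 41209}\right)}{109330} = \frac{1672749001 \left(-4034 + \sqrt{41938}\right)}{109330} = - \frac{3373934735017}{54665} + \frac{1672749001 \sqrt{41938}}{109330}$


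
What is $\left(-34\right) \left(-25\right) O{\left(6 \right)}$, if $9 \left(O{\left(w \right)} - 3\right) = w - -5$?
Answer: $\frac{32300}{9} \approx 3588.9$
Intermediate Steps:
$O{\left(w \right)} = \frac{32}{9} + \frac{w}{9}$ ($O{\left(w \right)} = 3 + \frac{w - -5}{9} = 3 + \frac{w + 5}{9} = 3 + \frac{5 + w}{9} = 3 + \left(\frac{5}{9} + \frac{w}{9}\right) = \frac{32}{9} + \frac{w}{9}$)
$\left(-34\right) \left(-25\right) O{\left(6 \right)} = \left(-34\right) \left(-25\right) \left(\frac{32}{9} + \frac{1}{9} \cdot 6\right) = 850 \left(\frac{32}{9} + \frac{2}{3}\right) = 850 \cdot \frac{38}{9} = \frac{32300}{9}$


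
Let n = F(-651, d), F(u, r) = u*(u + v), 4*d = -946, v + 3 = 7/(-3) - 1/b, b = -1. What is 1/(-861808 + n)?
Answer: -1/435186 ≈ -2.2979e-6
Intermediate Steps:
v = -13/3 (v = -3 + (7/(-3) - 1/(-1)) = -3 + (7*(-⅓) - 1*(-1)) = -3 + (-7/3 + 1) = -3 - 4/3 = -13/3 ≈ -4.3333)
d = -473/2 (d = (¼)*(-946) = -473/2 ≈ -236.50)
F(u, r) = u*(-13/3 + u) (F(u, r) = u*(u - 13/3) = u*(-13/3 + u))
n = 426622 (n = (⅓)*(-651)*(-13 + 3*(-651)) = (⅓)*(-651)*(-13 - 1953) = (⅓)*(-651)*(-1966) = 426622)
1/(-861808 + n) = 1/(-861808 + 426622) = 1/(-435186) = -1/435186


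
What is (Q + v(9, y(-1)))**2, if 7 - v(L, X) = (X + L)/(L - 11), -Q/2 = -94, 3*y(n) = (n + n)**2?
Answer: 1442401/36 ≈ 40067.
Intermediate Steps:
y(n) = 4*n**2/3 (y(n) = (n + n)**2/3 = (2*n)**2/3 = (4*n**2)/3 = 4*n**2/3)
Q = 188 (Q = -2*(-94) = 188)
v(L, X) = 7 - (L + X)/(-11 + L) (v(L, X) = 7 - (X + L)/(L - 11) = 7 - (L + X)/(-11 + L))
(Q + v(9, y(-1)))**2 = (188 + (-77 - 4*(-1)**2/3 + 6*9)/(-11 + 9))**2 = (188 + (-77 - 4/3 + 54)/(-2))**2 = (188 - (-77 - 1*4/3 + 54)/2)**2 = (188 - (-77 - 4/3 + 54)/2)**2 = (188 - 1/2*(-73/3))**2 = (188 + 73/6)**2 = (1201/6)**2 = 1442401/36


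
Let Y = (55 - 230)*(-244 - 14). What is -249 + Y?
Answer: 44901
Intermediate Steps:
Y = 45150 (Y = -175*(-258) = 45150)
-249 + Y = -249 + 45150 = 44901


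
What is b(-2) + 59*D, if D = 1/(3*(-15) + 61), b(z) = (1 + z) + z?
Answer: 11/16 ≈ 0.68750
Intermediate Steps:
b(z) = 1 + 2*z
D = 1/16 (D = 1/(-45 + 61) = 1/16 ≈ 0.062500)
b(-2) + 59*D = (1 + 2*(-2)) + 59*(1/16) = (1 - 4) + 59/16 = -3 + 59/16 = 11/16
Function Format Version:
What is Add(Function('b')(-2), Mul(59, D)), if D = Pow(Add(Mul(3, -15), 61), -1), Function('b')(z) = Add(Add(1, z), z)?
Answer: Rational(11, 16) ≈ 0.68750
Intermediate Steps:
Function('b')(z) = Add(1, Mul(2, z))
D = Rational(1, 16) (D = Pow(Add(-45, 61), -1) = Pow(16, -1) = Rational(1, 16) ≈ 0.062500)
Add(Function('b')(-2), Mul(59, D)) = Add(Add(1, Mul(2, -2)), Mul(59, Rational(1, 16))) = Add(Add(1, -4), Rational(59, 16)) = Add(-3, Rational(59, 16)) = Rational(11, 16)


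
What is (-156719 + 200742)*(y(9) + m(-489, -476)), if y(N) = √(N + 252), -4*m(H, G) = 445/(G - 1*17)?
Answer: 19590235/1972 + 132069*√29 ≈ 7.2115e+5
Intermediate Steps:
m(H, G) = -445/(4*(-17 + G)) (m(H, G) = -445/(4*(G - 1*17)) = -445/(4*(G - 17)) = -445/(4*(-17 + G)))
y(N) = √(252 + N)
(-156719 + 200742)*(y(9) + m(-489, -476)) = (-156719 + 200742)*(√(252 + 9) - 445/(-68 + 4*(-476))) = 44023*(√261 - 445/(-68 - 1904)) = 44023*(3*√29 - 445/(-1972)) = 44023*(3*√29 - 445*(-1/1972)) = 44023*(3*√29 + 445/1972) = 44023*(445/1972 + 3*√29) = 19590235/1972 + 132069*√29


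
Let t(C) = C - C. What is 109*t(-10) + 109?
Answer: 109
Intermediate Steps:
t(C) = 0
109*t(-10) + 109 = 109*0 + 109 = 0 + 109 = 109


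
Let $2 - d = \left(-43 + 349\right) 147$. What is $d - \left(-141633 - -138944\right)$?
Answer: $-42291$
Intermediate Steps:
$d = -44980$ ($d = 2 - \left(-43 + 349\right) 147 = 2 - 306 \cdot 147 = 2 - 44982 = -44980$)
$d - \left(-141633 - -138944\right) = -44980 - \left(-141633 - -138944\right) = -44980 - \left(-141633 + 138944\right) = -44980 - -2689 = -44980 + 2689 = -42291$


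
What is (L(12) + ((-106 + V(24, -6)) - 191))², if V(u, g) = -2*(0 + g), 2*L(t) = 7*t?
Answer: 59049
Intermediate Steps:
L(t) = 7*t/2 (L(t) = (7*t)/2 = 7*t/2)
V(u, g) = -2*g
(L(12) + ((-106 + V(24, -6)) - 191))² = ((7/2)*12 + ((-106 - 2*(-6)) - 191))² = (42 + ((-106 + 12) - 191))² = (42 + (-94 - 191))² = (42 - 285)² = (-243)² = 59049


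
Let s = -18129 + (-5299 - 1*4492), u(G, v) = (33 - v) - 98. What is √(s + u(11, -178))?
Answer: I*√27807 ≈ 166.75*I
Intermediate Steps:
u(G, v) = -65 - v
s = -27920 (s = -18129 + (-5299 - 4492) = -18129 - 9791 = -27920)
√(s + u(11, -178)) = √(-27920 + (-65 - 1*(-178))) = √(-27920 + (-65 + 178)) = √(-27920 + 113) = √(-27807) = I*√27807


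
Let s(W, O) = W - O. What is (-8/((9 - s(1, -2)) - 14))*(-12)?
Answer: -12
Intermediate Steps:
(-8/((9 - s(1, -2)) - 14))*(-12) = (-8/((9 - (1 - 1*(-2))) - 14))*(-12) = (-8/((9 - (1 + 2)) - 14))*(-12) = (-8/((9 - 1*3) - 14))*(-12) = (-8/((9 - 3) - 14))*(-12) = (-8/(6 - 14))*(-12) = (-8/(-8))*(-12) = -⅛*(-8)*(-12) = 1*(-12) = -12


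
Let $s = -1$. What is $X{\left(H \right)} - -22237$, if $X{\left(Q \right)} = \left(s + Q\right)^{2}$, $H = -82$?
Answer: $29126$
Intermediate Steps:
$X{\left(Q \right)} = \left(-1 + Q\right)^{2}$
$X{\left(H \right)} - -22237 = \left(-1 - 82\right)^{2} - -22237 = \left(-83\right)^{2} + 22237 = 6889 + 22237 = 29126$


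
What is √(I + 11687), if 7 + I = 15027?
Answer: √26707 ≈ 163.42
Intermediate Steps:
I = 15020 (I = -7 + 15027 = 15020)
√(I + 11687) = √(15020 + 11687) = √26707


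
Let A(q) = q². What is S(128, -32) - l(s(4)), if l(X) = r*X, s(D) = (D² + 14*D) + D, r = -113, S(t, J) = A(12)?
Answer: 8732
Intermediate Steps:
S(t, J) = 144 (S(t, J) = 12² = 144)
s(D) = D² + 15*D
l(X) = -113*X
S(128, -32) - l(s(4)) = 144 - (-113)*4*(15 + 4) = 144 - (-113)*4*19 = 144 - (-113)*76 = 144 - 1*(-8588) = 144 + 8588 = 8732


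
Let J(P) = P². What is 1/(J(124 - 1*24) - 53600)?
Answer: -1/43600 ≈ -2.2936e-5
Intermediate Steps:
1/(J(124 - 1*24) - 53600) = 1/((124 - 1*24)² - 53600) = 1/((124 - 24)² - 53600) = 1/(100² - 53600) = 1/(10000 - 53600) = 1/(-43600) = -1/43600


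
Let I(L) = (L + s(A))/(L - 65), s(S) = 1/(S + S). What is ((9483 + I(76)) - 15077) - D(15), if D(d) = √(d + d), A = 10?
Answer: -1229159/220 - √30 ≈ -5592.6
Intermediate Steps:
s(S) = 1/(2*S)
I(L) = (1/20 + L)/(-65 + L) (I(L) = (L + (½)/10)/(L - 65) = (L + (½)*(⅒))/(-65 + L) = (L + 1/20)/(-65 + L) = (1/20 + L)/(-65 + L))
D(d) = √2*√d (D(d) = √(2*d) = √2*√d)
((9483 + I(76)) - 15077) - D(15) = ((9483 + (1/20 + 76)/(-65 + 76)) - 15077) - √2*√15 = ((9483 + (1521/20)/11) - 15077) - √30 = ((9483 + (1/11)*(1521/20)) - 15077) - √30 = ((9483 + 1521/220) - 15077) - √30 = (2087781/220 - 15077) - √30 = -1229159/220 - √30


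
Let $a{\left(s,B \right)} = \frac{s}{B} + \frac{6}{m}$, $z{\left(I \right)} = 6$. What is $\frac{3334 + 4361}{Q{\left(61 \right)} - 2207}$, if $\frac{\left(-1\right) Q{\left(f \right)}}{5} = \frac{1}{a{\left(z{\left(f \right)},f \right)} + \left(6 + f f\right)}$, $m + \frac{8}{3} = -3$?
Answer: $- \frac{29732733585}{8527639106} \approx -3.4866$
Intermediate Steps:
$m = - \frac{17}{3}$ ($m = - \frac{8}{3} - 3 = - \frac{17}{3} \approx -5.6667$)
$a{\left(s,B \right)} = - \frac{18}{17} + \frac{s}{B}$ ($a{\left(s,B \right)} = \frac{s}{B} + \frac{6}{- \frac{17}{3}} = \frac{s}{B} + 6 \left(- \frac{3}{17}\right) = \frac{s}{B} - \frac{18}{17} = - \frac{18}{17} + \frac{s}{B}$)
$Q{\left(f \right)} = - \frac{5}{\frac{84}{17} + f^{2} + \frac{6}{f}}$ ($Q{\left(f \right)} = - \frac{5}{\left(- \frac{18}{17} + \frac{6}{f}\right) + \left(6 + f f\right)} = - \frac{5}{\left(- \frac{18}{17} + \frac{6}{f}\right) + \left(6 + f^{2}\right)} = - \frac{5}{\frac{84}{17} + f^{2} + \frac{6}{f}}$)
$\frac{3334 + 4361}{Q{\left(61 \right)} - 2207} = \frac{3334 + 4361}{\left(-85\right) 61 \frac{1}{102 + 17 \cdot 61^{3} + 84 \cdot 61} - 2207} = \frac{7695}{\left(-85\right) 61 \frac{1}{102 + 17 \cdot 226981 + 5124} - 2207} = \frac{7695}{\left(-85\right) 61 \frac{1}{102 + 3858677 + 5124} - 2207} = \frac{7695}{\left(-85\right) 61 \cdot \frac{1}{3863903} - 2207} = \frac{7695}{- \frac{5185}{3863903} - 2207} = \frac{7695}{- \frac{8527639106}{3863903}} = 7695 \left(- \frac{3863903}{8527639106}\right) = - \frac{29732733585}{8527639106}$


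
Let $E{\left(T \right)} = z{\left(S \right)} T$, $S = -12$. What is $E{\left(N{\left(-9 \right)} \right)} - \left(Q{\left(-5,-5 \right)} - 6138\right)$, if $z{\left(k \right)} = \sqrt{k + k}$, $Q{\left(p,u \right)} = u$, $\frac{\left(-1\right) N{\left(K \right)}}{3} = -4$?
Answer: $6143 + 24 i \sqrt{6} \approx 6143.0 + 58.788 i$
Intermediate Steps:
$N{\left(K \right)} = 12$ ($N{\left(K \right)} = \left(-3\right) \left(-4\right) = 12$)
$z{\left(k \right)} = \sqrt{2} \sqrt{k}$ ($z{\left(k \right)} = \sqrt{2 k} = \sqrt{2} \sqrt{k}$)
$E{\left(T \right)} = 2 i T \sqrt{6}$ ($E{\left(T \right)} = \sqrt{2} \sqrt{-12} T = \sqrt{2} \cdot 2 i \sqrt{3} T = 2 i \sqrt{6} T = 2 i T \sqrt{6}$)
$E{\left(N{\left(-9 \right)} \right)} - \left(Q{\left(-5,-5 \right)} - 6138\right) = 2 i 12 \sqrt{6} - \left(-5 - 6138\right) = 24 i \sqrt{6} - \left(-5 - 6138\right) = 24 i \sqrt{6} - -6143 = 24 i \sqrt{6} + 6143 = 6143 + 24 i \sqrt{6}$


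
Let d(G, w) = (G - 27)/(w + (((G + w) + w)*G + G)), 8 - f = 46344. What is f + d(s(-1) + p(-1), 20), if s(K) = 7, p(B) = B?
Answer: -13993493/302 ≈ -46336.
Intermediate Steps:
f = -46336 (f = 8 - 1*46344 = 8 - 46344 = -46336)
d(G, w) = (-27 + G)/(G + w + G*(G + 2*w)) (d(G, w) = (-27 + G)/(w + ((G + 2*w)*G + G)) = (-27 + G)/(w + (G*(G + 2*w) + G)) = (-27 + G)/(w + (G + G*(G + 2*w))) = (-27 + G)/(G + w + G*(G + 2*w)))
f + d(s(-1) + p(-1), 20) = -46336 + (-27 + (7 - 1))/((7 - 1) + 20 + (7 - 1)² + 2*(7 - 1)*20) = -46336 + (-27 + 6)/(6 + 20 + 6² + 2*6*20) = -46336 - 21/(6 + 20 + 36 + 240) = -46336 - 21/302 = -13993493/302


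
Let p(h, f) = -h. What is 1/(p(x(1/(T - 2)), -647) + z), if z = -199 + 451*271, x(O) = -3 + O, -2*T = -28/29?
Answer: 44/5369129 ≈ 8.1950e-6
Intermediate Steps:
T = 14/29 (T = -(-14)/29 = -½*(-28/29) = 14/29 ≈ 0.48276)
z = 122022 (z = -199 + 122221 = 122022)
1/(p(x(1/(T - 2)), -647) + z) = 1/(-(-3 + 1/(14/29 - 2)) + 122022) = 1/(-(-3 + 1/(-44/29)) + 122022) = 1/(-(-3 - 29/44) + 122022) = 1/(-1*(-161/44) + 122022) = 1/(161/44 + 122022) = 1/(5369129/44) = 44/5369129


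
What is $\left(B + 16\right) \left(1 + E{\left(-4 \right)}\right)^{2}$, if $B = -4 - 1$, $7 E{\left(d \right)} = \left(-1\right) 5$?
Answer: $\frac{44}{49} \approx 0.89796$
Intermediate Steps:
$E{\left(d \right)} = - \frac{5}{7}$ ($E{\left(d \right)} = \frac{\left(-1\right) 5}{7} = \frac{1}{7} \left(-5\right) = - \frac{5}{7}$)
$B = -5$ ($B = -4 - 1 = -5$)
$\left(B + 16\right) \left(1 + E{\left(-4 \right)}\right)^{2} = \left(-5 + 16\right) \left(1 - \frac{5}{7}\right)^{2} = 11 \left(\frac{2}{7}\right)^{2} = 11 \cdot \frac{4}{49} = \frac{44}{49}$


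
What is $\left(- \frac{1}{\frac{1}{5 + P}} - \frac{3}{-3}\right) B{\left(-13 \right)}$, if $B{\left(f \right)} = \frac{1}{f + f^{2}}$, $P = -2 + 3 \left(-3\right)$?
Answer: $\frac{7}{156} \approx 0.044872$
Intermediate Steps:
$P = -11$ ($P = -2 - 9 = -11$)
$\left(- \frac{1}{\frac{1}{5 + P}} - \frac{3}{-3}\right) B{\left(-13 \right)} = \left(- \frac{1}{\frac{1}{5 - 11}} - \frac{3}{-3}\right) \frac{1}{\left(-13\right) \left(1 - 13\right)} = \left(- \frac{1}{\frac{1}{-6}} - -1\right) \left(- \frac{1}{13 \left(-12\right)}\right) = \left(- \frac{1}{- \frac{1}{6}} + 1\right) \left(\left(- \frac{1}{13}\right) \left(- \frac{1}{12}\right)\right) = \left(\left(-1\right) \left(-6\right) + 1\right) \frac{1}{156} = \left(6 + 1\right) \frac{1}{156} = 7 \cdot \frac{1}{156} = \frac{7}{156}$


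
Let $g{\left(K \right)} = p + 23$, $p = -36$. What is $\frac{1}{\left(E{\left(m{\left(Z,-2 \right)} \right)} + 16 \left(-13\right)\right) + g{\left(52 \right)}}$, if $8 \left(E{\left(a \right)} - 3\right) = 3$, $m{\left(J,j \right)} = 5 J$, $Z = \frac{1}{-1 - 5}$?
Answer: $- \frac{8}{1741} \approx -0.0045951$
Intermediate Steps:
$Z = - \frac{1}{6}$ ($Z = \frac{1}{-6} = - \frac{1}{6} \approx -0.16667$)
$E{\left(a \right)} = \frac{27}{8}$ ($E{\left(a \right)} = 3 + \frac{1}{8} \cdot 3 = 3 + \frac{3}{8} = \frac{27}{8}$)
$g{\left(K \right)} = -13$ ($g{\left(K \right)} = -36 + 23 = -13$)
$\frac{1}{\left(E{\left(m{\left(Z,-2 \right)} \right)} + 16 \left(-13\right)\right) + g{\left(52 \right)}} = \frac{1}{\left(\frac{27}{8} + 16 \left(-13\right)\right) - 13} = \frac{1}{\left(\frac{27}{8} - 208\right) - 13} = \frac{1}{- \frac{1637}{8} - 13} = \frac{1}{- \frac{1741}{8}} = - \frac{8}{1741}$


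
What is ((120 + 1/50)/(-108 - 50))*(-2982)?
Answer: 8947491/3950 ≈ 2265.2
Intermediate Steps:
((120 + 1/50)/(-108 - 50))*(-2982) = ((120 + 1/50)/(-158))*(-2982) = ((6001/50)*(-1/158))*(-2982) = -6001/7900*(-2982) = 8947491/3950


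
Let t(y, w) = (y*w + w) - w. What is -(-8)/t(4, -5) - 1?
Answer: -7/5 ≈ -1.4000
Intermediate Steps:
t(y, w) = w*y (t(y, w) = (w*y + w) - w = (w + w*y) - w = w*y)
-(-8)/t(4, -5) - 1 = -(-8)/((-5*4)) - 1 = -(-8)/(-20) - 1 = -(-8)*(-1)/20 - 1 = -8*1/20 - 1 = -2/5 - 1 = -7/5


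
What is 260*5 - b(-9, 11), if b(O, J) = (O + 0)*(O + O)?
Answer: 1138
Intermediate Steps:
b(O, J) = 2*O² (b(O, J) = O*(2*O) = 2*O²)
260*5 - b(-9, 11) = 260*5 - 2*(-9)² = 1300 - 2*81 = 1300 - 1*162 = 1300 - 162 = 1138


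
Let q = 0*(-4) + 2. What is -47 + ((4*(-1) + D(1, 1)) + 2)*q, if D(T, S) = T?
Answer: -49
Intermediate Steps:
q = 2 (q = 0 + 2 = 2)
-47 + ((4*(-1) + D(1, 1)) + 2)*q = -47 + ((4*(-1) + 1) + 2)*2 = -47 + ((-4 + 1) + 2)*2 = -47 + (-3 + 2)*2 = -47 - 1*2 = -47 - 2 = -49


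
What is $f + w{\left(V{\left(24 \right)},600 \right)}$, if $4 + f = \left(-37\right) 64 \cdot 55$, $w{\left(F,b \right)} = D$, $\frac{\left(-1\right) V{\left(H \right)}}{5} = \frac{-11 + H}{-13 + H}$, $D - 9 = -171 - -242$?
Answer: $-130164$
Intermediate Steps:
$D = 80$ ($D = 9 - -71 = 9 + \left(-171 + 242\right) = 9 + 71 = 80$)
$V{\left(H \right)} = - \frac{5 \left(-11 + H\right)}{-13 + H}$ ($V{\left(H \right)} = - 5 \frac{-11 + H}{-13 + H} = - \frac{5 \left(-11 + H\right)}{-13 + H}$)
$w{\left(F,b \right)} = 80$
$f = -130244$ ($f = -4 + \left(-37\right) 64 \cdot 55 = -4 - 130240 = -130244$)
$f + w{\left(V{\left(24 \right)},600 \right)} = -130244 + 80 = -130164$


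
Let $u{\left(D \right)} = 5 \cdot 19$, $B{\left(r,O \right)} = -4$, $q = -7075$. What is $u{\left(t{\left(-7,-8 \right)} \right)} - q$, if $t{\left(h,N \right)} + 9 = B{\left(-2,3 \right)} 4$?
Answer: $7170$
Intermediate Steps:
$t{\left(h,N \right)} = -25$ ($t{\left(h,N \right)} = -9 - 16 = -25$)
$u{\left(D \right)} = 95$
$u{\left(t{\left(-7,-8 \right)} \right)} - q = 95 - -7075 = 95 + 7075 = 7170$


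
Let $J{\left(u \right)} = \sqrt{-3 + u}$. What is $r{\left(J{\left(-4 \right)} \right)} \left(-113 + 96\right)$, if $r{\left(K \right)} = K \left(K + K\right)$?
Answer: $238$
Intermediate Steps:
$r{\left(K \right)} = 2 K^{2}$ ($r{\left(K \right)} = K 2 K = 2 K^{2}$)
$r{\left(J{\left(-4 \right)} \right)} \left(-113 + 96\right) = 2 \left(\sqrt{-3 - 4}\right)^{2} \left(-113 + 96\right) = 2 \left(\sqrt{-7}\right)^{2} \left(-17\right) = 2 \left(i \sqrt{7}\right)^{2} \left(-17\right) = 2 \left(-7\right) \left(-17\right) = \left(-14\right) \left(-17\right) = 238$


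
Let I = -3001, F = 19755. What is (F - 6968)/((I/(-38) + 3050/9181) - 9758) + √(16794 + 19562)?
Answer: -4461102986/3376683443 + 2*√9089 ≈ 189.35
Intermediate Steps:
(F - 6968)/((I/(-38) + 3050/9181) - 9758) + √(16794 + 19562) = (19755 - 6968)/((-3001/(-38) + 3050/9181) - 9758) + √(16794 + 19562) = 12787/((-3001*(-1/38) + 3050*(1/9181)) - 9758) + √36356 = 12787/((3001/38 + 3050/9181) - 9758) + 2*√9089 = 12787/(27668081/348878 - 9758) + 2*√9089 = 12787/(-3376683443/348878) + 2*√9089 = 12787*(-348878/3376683443) + 2*√9089 = -4461102986/3376683443 + 2*√9089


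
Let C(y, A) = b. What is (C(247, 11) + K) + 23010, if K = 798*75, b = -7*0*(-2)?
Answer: 82860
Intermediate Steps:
b = 0 (b = 0*(-2) = 0)
C(y, A) = 0
K = 59850
(C(247, 11) + K) + 23010 = (0 + 59850) + 23010 = 59850 + 23010 = 82860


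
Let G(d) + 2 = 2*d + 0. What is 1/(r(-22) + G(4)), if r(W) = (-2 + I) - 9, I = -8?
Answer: -1/13 ≈ -0.076923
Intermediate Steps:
r(W) = -19 (r(W) = (-2 - 8) - 9 = -10 - 9 = -19)
G(d) = -2 + 2*d (G(d) = -2 + (2*d + 0) = -2 + 2*d)
1/(r(-22) + G(4)) = 1/(-19 + (-2 + 2*4)) = 1/(-19 + (-2 + 8)) = 1/(-19 + 6) = 1/(-13) = -1/13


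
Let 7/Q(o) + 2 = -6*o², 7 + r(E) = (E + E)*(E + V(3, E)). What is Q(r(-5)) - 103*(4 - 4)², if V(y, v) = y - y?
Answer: -7/11096 ≈ -0.00063086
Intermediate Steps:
V(y, v) = 0
r(E) = -7 + 2*E² (r(E) = -7 + (E + E)*(E + 0) = -7 + (2*E)*E = -7 + 2*E²)
Q(o) = 7/(-2 - 6*o²)
Q(r(-5)) - 103*(4 - 4)² = -7/(2 + 6*(-7 + 2*(-5)²)²) - 103*(4 - 4)² = -7/(2 + 6*(-7 + 2*25)²) - 103*0² = -7/(2 + 6*(-7 + 50)²) - 103*0 = -7/(2 + 6*43²) + 0 = -7/(2 + 6*1849) + 0 = -7/(2 + 11094) + 0 = -7/11096 + 0 = -7/11096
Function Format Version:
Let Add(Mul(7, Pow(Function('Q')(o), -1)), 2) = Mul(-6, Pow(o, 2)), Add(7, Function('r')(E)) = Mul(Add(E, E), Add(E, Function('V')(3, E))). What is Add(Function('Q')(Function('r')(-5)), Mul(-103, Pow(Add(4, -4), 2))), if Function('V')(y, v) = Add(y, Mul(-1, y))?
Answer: Rational(-7, 11096) ≈ -0.00063086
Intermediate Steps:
Function('V')(y, v) = 0
Function('r')(E) = Add(-7, Mul(2, Pow(E, 2))) (Function('r')(E) = Add(-7, Mul(Add(E, E), Add(E, 0))) = Add(-7, Mul(Mul(2, E), E)) = Add(-7, Mul(2, Pow(E, 2))))
Function('Q')(o) = Mul(7, Pow(Add(-2, Mul(-6, Pow(o, 2))), -1))
Add(Function('Q')(Function('r')(-5)), Mul(-103, Pow(Add(4, -4), 2))) = Add(Mul(-7, Pow(Add(2, Mul(6, Pow(Add(-7, Mul(2, Pow(-5, 2))), 2))), -1)), Mul(-103, Pow(Add(4, -4), 2))) = Add(Mul(-7, Pow(Add(2, Mul(6, Pow(Add(-7, Mul(2, 25)), 2))), -1)), Mul(-103, Pow(0, 2))) = Add(Mul(-7, Pow(Add(2, Mul(6, Pow(Add(-7, 50), 2))), -1)), Mul(-103, 0)) = Add(Mul(-7, Pow(Add(2, Mul(6, Pow(43, 2))), -1)), 0) = Add(Mul(-7, Pow(Add(2, Mul(6, 1849)), -1)), 0) = Add(Mul(-7, Pow(Add(2, 11094), -1)), 0) = Add(Mul(-7, Pow(11096, -1)), 0) = Add(Mul(-7, Rational(1, 11096)), 0) = Add(Rational(-7, 11096), 0) = Rational(-7, 11096)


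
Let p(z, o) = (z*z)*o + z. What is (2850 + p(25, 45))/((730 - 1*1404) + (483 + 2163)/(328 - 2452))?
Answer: -3658000/79679 ≈ -45.909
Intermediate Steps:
p(z, o) = z + o*z**2 (p(z, o) = z**2*o + z = o*z**2 + z = z + o*z**2)
(2850 + p(25, 45))/((730 - 1*1404) + (483 + 2163)/(328 - 2452)) = (2850 + 25*(1 + 45*25))/((730 - 1*1404) + (483 + 2163)/(328 - 2452)) = (2850 + 25*(1 + 1125))/((730 - 1404) + 2646/(-2124)) = (2850 + 25*1126)/(-674 + 2646*(-1/2124)) = (2850 + 28150)/(-674 - 147/118) = 31000/(-79679/118) = 31000*(-118/79679) = -3658000/79679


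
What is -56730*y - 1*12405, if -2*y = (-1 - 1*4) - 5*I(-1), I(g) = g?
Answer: -12405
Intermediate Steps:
y = 0 (y = -((-1 - 1*4) - 5*(-1))/2 = -((-1 - 4) + 5)/2 = -(-5 + 5)/2 = -½*0 = 0)
-56730*y - 1*12405 = -56730*0 - 1*12405 = 0 - 12405 = -12405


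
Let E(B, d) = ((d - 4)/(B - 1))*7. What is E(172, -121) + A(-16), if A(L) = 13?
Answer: 1348/171 ≈ 7.8830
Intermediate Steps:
E(B, d) = 7*(-4 + d)/(-1 + B) (E(B, d) = ((-4 + d)/(-1 + B))*7 = 7*(-4 + d)/(-1 + B))
E(172, -121) + A(-16) = 7*(-4 - 121)/(-1 + 172) + 13 = 7*(-125)/171 + 13 = 7*(1/171)*(-125) + 13 = -875/171 + 13 = 1348/171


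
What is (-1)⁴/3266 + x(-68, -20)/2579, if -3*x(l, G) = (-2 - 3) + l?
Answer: 246155/25269042 ≈ 0.0097414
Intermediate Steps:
x(l, G) = 5/3 - l/3 (x(l, G) = -((-2 - 3) + l)/3 = -(-5 + l)/3 = 5/3 - l/3)
(-1)⁴/3266 + x(-68, -20)/2579 = (-1)⁴/3266 + (5/3 - ⅓*(-68))/2579 = 1*(1/3266) + (5/3 + 68/3)*(1/2579) = 1/3266 + (73/3)*(1/2579) = 1/3266 + 73/7737 = 246155/25269042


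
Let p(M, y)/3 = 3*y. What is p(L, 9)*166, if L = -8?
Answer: 13446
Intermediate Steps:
p(M, y) = 9*y (p(M, y) = 3*(3*y) = 9*y)
p(L, 9)*166 = (9*9)*166 = 81*166 = 13446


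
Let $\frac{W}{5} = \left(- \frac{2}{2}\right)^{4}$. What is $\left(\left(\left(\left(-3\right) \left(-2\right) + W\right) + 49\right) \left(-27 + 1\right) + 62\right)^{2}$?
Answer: $2244004$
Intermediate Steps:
$W = 5$ ($W = 5 \left(- \frac{2}{2}\right)^{4} = 5 \left(\left(-2\right) \frac{1}{2}\right)^{4} = 5 \left(-1\right)^{4} = 5 \cdot 1 = 5$)
$\left(\left(\left(\left(-3\right) \left(-2\right) + W\right) + 49\right) \left(-27 + 1\right) + 62\right)^{2} = \left(\left(\left(\left(-3\right) \left(-2\right) + 5\right) + 49\right) \left(-27 + 1\right) + 62\right)^{2} = \left(\left(\left(6 + 5\right) + 49\right) \left(-26\right) + 62\right)^{2} = \left(\left(11 + 49\right) \left(-26\right) + 62\right)^{2} = \left(60 \left(-26\right) + 62\right)^{2} = \left(-1560 + 62\right)^{2} = \left(-1498\right)^{2} = 2244004$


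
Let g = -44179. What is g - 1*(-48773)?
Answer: 4594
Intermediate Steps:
g - 1*(-48773) = -44179 - 1*(-48773) = -44179 + 48773 = 4594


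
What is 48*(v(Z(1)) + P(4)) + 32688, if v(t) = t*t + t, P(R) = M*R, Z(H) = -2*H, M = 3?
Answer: 33360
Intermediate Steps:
P(R) = 3*R
v(t) = t + t² (v(t) = t² + t = t + t²)
48*(v(Z(1)) + P(4)) + 32688 = 48*((-2*1)*(1 - 2*1) + 3*4) + 32688 = 48*(-2*(1 - 2) + 12) + 32688 = 48*(-2*(-1) + 12) + 32688 = 48*(2 + 12) + 32688 = 48*14 + 32688 = 672 + 32688 = 33360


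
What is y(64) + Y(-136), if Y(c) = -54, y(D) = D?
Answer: 10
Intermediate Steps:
y(64) + Y(-136) = 64 - 54 = 10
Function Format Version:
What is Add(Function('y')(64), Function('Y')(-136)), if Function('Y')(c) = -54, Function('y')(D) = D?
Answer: 10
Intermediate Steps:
Add(Function('y')(64), Function('Y')(-136)) = Add(64, -54) = 10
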